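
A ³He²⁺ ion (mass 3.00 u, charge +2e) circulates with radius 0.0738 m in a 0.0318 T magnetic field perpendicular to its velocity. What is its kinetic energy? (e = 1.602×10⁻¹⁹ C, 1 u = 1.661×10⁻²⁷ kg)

v = |q|Br/m, then KE = ½mv² = (qBr)²/(2m).
v = (3.204×10⁻¹⁹)(0.0318)(0.0738)/4.983×10⁻²⁷ ≈ 1.509×10⁵ m/s.
KE = ½(4.983×10⁻²⁷)(1.509×10⁵)² ≈ 5.67×10⁻¹⁷ J.

KE ≈ 5.67×10⁻¹⁷ J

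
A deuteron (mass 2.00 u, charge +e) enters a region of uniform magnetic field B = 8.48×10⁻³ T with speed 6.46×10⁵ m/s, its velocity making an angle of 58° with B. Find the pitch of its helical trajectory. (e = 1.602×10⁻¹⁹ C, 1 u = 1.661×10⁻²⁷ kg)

p ≈ 5.26 m

v∥ = v cosθ = 6.46×10⁵·cos58° ≈ 3.423×10⁵ m/s.
T = 2πm/(|q|B) = 2π(3.322×10⁻²⁷)/((1.602×10⁻¹⁹)(8.48×10⁻³)) ≈ 1.536×10⁻⁵ s.
pitch = v∥ T = (3.423×10⁵)(1.536×10⁻⁵) ≈ 5.26 m.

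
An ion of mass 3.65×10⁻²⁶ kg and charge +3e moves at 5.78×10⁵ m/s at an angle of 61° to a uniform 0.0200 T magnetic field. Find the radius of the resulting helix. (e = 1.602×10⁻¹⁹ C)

v⊥ = v sinθ = 5.78×10⁵·sin61° ≈ 5.055×10⁵ m/s.
r = m v⊥/(|q|B) = (3.65×10⁻²⁶)(5.055×10⁵)/((4.806×10⁻¹⁹)(0.0200)) ≈ 1.92 m.

r ≈ 1.92 m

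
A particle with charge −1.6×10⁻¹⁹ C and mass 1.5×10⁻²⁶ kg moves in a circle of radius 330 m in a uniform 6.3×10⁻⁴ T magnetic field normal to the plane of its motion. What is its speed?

From |q|vB = mv²/r, v = |q|Br/m.
v = (1.6×10⁻¹⁹)(6.3×10⁻⁴)(330)/1.5×10⁻²⁶ ≈ 2.2×10⁶ m/s.

v ≈ 2.2×10⁶ m/s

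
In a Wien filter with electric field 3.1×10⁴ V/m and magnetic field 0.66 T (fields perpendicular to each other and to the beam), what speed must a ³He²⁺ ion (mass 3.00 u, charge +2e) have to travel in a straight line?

v = 4.7×10⁴ m/s

Straight-line motion ⇒ electric and magnetic forces cancel, so E = vB.
v = E/B = 3.1×10⁴/0.66 = 4.7×10⁴ m/s.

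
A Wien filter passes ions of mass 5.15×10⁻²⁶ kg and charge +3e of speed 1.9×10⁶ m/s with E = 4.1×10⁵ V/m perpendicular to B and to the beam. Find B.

Balance of forces in the selector: qE = qvB ⇒ B = E/v.
B = 4.1×10⁵/1.9×10⁶ = 0.22 T.

B = 0.22 T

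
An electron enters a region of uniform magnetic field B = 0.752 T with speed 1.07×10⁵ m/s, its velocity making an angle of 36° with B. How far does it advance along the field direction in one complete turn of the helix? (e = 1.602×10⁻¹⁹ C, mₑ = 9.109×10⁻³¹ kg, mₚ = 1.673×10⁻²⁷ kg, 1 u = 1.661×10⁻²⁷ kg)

v∥ = v cosθ = 1.07×10⁵·cos36° ≈ 8.656×10⁴ m/s.
T = 2πm/(|q|B) = 2π(9.109×10⁻³¹)/((1.602×10⁻¹⁹)(0.752)) ≈ 4.751×10⁻¹¹ s.
pitch = v∥ T = (8.656×10⁴)(4.751×10⁻¹¹) ≈ 4.11×10⁻⁶ m.

p ≈ 4.11×10⁻⁶ m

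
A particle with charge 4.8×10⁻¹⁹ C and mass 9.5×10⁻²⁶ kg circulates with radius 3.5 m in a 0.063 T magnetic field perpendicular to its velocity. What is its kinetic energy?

v = |q|Br/m, then KE = ½mv² = (qBr)²/(2m).
v = (4.8×10⁻¹⁹)(0.063)(3.5)/9.5×10⁻²⁶ ≈ 1.114×10⁶ m/s.
KE = ½(9.5×10⁻²⁶)(1.114×10⁶)² ≈ 5.9×10⁻¹⁴ J = 3.7×10⁵ eV.

KE ≈ 3.7×10⁵ eV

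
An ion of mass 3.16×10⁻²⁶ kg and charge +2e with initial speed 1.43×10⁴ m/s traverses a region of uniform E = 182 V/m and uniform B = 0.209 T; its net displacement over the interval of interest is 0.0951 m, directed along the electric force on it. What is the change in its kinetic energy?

The magnetic force is always ⟂ v and does no work; only the electric force changes KE.
ΔKE = F_E · d = |q|E d = (3.204×10⁻¹⁹)(182)(0.0951) ≈ 5.55×10⁻¹⁸ J.

ΔKE ≈ 5.55×10⁻¹⁸ J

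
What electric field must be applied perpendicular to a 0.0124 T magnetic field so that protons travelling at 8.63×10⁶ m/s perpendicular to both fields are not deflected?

For straight-line motion qE = qvB, so E = vB.
E = 8.63×10⁶ × 0.0124 = 1.07×10⁵ V/m.

E = 1.07×10⁵ V/m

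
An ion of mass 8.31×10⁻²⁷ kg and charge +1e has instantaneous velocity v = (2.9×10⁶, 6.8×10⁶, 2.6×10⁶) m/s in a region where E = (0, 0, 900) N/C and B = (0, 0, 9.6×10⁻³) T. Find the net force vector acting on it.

v×B = (6.53×10⁴, -2.78×10⁴, 0) N/C.
E + v×B = (6.53×10⁴, -2.78×10⁴, 900) N/C.
F = q(E + v×B) = (1.602×10⁻¹⁹ C)·(6.53×10⁴, -2.78×10⁴, 900) = (1.05×10⁻¹⁴, -4.46×10⁻¹⁵, 1.44×10⁻¹⁶) N.

F ≈ (1.05×10⁻¹⁴, -4.46×10⁻¹⁵, 1.44×10⁻¹⁶) N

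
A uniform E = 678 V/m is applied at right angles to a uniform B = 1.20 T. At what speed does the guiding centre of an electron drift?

The steady drift has the magnetic force balancing the electric force, so v_d = E/B.
v_d = 678/1.20 = 565 m/s.

v_d ≈ 565 m/s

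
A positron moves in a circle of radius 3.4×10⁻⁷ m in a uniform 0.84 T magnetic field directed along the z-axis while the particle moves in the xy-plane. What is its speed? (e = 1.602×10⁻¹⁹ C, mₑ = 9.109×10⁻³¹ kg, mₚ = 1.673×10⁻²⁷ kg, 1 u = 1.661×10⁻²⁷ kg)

v ≈ 5.0×10⁴ m/s

From |q|vB = mv²/r, v = |q|Br/m.
v = (1.602×10⁻¹⁹)(0.84)(3.4×10⁻⁷)/9.109×10⁻³¹ ≈ 5.0×10⁴ m/s.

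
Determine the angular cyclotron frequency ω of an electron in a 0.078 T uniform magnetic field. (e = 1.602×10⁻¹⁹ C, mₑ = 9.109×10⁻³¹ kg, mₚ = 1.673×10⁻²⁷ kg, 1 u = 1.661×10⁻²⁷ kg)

ω ≈ 1.4×10¹⁰ rad/s

ω = |q|B/m.
ω = (1.602×10⁻¹⁹)(0.078)/9.109×10⁻³¹ ≈ 1.4×10¹⁰ rad/s.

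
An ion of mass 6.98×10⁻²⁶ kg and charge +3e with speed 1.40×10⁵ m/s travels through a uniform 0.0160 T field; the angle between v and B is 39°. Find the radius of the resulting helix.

r ≈ 0.800 m

v⊥ = v sinθ = 1.40×10⁵·sin39° ≈ 8.810×10⁴ m/s.
r = m v⊥/(|q|B) = (6.98×10⁻²⁶)(8.810×10⁴)/((4.806×10⁻¹⁹)(0.0160)) ≈ 0.800 m.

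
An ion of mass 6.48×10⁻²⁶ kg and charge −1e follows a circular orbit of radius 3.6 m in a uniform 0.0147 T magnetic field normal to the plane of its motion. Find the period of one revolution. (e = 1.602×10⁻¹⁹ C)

T ≈ 1.73×10⁻⁴ s

The cyclotron period depends only on m, q, B: T = 2πm/(|q|B).
T = 2π(6.48×10⁻²⁶)/((1.602×10⁻¹⁹)(0.0147)) ≈ 1.73×10⁻⁴ s.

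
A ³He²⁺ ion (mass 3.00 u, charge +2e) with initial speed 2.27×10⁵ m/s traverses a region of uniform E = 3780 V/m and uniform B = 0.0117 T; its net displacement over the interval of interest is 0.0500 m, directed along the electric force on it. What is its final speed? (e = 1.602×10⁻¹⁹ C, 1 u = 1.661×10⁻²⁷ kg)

B does no work; ΔKE = |q|E d.
½mv_f² = ½mv₀² + |q|Ed = ½(4.983×10⁻²⁷)(2.27×10⁵)² + (3.204×10⁻¹⁹)(3780)(0.0500) ≈ 1.284×10⁻¹⁶ J + 6.056×10⁻¹⁷ J ≈ 1.889×10⁻¹⁶ J.
v_f = √(2·1.889×10⁻¹⁶/4.983×10⁻²⁷) ≈ 2.75×10⁵ m/s.

v_f ≈ 2.75×10⁵ m/s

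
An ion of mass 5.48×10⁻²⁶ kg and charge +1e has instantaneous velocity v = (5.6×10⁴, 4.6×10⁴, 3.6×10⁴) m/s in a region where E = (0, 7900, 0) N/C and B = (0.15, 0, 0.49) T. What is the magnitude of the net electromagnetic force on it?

|F| ≈ 4.40×10⁻¹⁵ N

v×B = (2.25×10⁴, -2.20×10⁴, -6900) N/C.
E + v×B = (2.25×10⁴, -1.41×10⁴, -6900) N/C.
F = q(E + v×B) = (1.602×10⁻¹⁹ C)·(2.25×10⁴, -1.41×10⁴, -6900) = (3.61×10⁻¹⁵, -2.27×10⁻¹⁵, -1.11×10⁻¹⁵) N.
|F| = 4.40×10⁻¹⁵ N.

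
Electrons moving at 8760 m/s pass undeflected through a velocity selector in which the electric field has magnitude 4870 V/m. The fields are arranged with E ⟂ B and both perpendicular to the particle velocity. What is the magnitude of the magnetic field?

Balance of forces in the selector: qE = qvB ⇒ B = E/v.
B = 4870/8760 = 0.556 T.

B = 0.556 T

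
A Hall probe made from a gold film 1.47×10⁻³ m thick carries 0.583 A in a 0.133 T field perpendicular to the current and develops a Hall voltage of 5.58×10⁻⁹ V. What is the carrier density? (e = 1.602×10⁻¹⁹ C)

n ≈ 5.90×10²⁸ m⁻³

From V_H = IB/(n e t), n = IB/(V_H e t).
n = (0.583)(0.133)/((5.58×10⁻⁹)(1.602×10⁻¹⁹)(1.47×10⁻³)) ≈ 5.90×10²⁸ m⁻³.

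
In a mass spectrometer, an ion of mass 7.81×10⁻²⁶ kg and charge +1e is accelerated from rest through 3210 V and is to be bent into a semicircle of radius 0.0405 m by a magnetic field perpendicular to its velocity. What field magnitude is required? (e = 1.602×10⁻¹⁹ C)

B ≈ 1.38 T

v = √(2|q|V/m) = √(2·1.602×10⁻¹⁹·3210/7.81×10⁻²⁶) ≈ 1.148×10⁵ m/s.
B = mv/(|q|r) = (7.81×10⁻²⁶)(1.148×10⁵)/((1.602×10⁻¹⁹)(0.0405)) ≈ 1.38 T.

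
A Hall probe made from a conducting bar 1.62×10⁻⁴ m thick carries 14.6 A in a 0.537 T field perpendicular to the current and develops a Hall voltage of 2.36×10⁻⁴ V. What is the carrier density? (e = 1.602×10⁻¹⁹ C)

n ≈ 1.28×10²⁷ m⁻³

From V_H = IB/(n e t), n = IB/(V_H e t).
n = (14.6)(0.537)/((2.36×10⁻⁴)(1.602×10⁻¹⁹)(1.62×10⁻⁴)) ≈ 1.28×10²⁷ m⁻³.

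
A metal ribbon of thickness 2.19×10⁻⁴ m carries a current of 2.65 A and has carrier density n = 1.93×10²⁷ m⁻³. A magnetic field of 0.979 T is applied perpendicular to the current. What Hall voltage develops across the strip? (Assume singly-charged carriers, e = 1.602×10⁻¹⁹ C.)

V_H ≈ 3.83×10⁻⁵ V

V_H = IB/(n e t).
V_H = (2.65)(0.979)/((1.93×10²⁷)(1.602×10⁻¹⁹)(2.19×10⁻⁴)) ≈ 3.83×10⁻⁵ V.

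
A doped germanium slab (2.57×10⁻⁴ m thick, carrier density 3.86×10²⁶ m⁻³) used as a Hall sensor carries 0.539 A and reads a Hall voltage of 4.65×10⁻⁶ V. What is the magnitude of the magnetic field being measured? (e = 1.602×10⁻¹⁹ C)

B ≈ 0.137 T

From V_H = IB/(n e t), B = V_H n e t / I.
B = (4.65×10⁻⁶)(3.86×10²⁶)(1.602×10⁻¹⁹)(2.57×10⁻⁴)/0.539 ≈ 0.137 T.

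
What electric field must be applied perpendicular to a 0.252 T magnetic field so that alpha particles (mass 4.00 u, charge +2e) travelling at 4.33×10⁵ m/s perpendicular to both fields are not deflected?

For straight-line motion qE = qvB, so E = vB.
E = 4.33×10⁵ × 0.252 = 1.09×10⁵ V/m.

E = 1.09×10⁵ V/m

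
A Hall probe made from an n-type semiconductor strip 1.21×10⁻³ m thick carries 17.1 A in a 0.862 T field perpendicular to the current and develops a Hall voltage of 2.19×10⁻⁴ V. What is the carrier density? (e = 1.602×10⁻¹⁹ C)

From V_H = IB/(n e t), n = IB/(V_H e t).
n = (17.1)(0.862)/((2.19×10⁻⁴)(1.602×10⁻¹⁹)(1.21×10⁻³)) ≈ 3.47×10²⁶ m⁻³.

n ≈ 3.47×10²⁶ m⁻³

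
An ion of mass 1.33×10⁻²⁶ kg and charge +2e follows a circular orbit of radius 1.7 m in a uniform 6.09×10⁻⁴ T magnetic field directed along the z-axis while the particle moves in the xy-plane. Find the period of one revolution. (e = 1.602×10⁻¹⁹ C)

T ≈ 4.28×10⁻⁴ s

The cyclotron period depends only on m, q, B: T = 2πm/(|q|B).
T = 2π(1.33×10⁻²⁶)/((3.204×10⁻¹⁹)(6.09×10⁻⁴)) ≈ 4.28×10⁻⁴ s.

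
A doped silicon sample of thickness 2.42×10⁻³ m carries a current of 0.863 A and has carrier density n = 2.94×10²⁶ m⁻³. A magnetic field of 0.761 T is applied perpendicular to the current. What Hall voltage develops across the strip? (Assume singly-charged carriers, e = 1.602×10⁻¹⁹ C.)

V_H = IB/(n e t).
V_H = (0.863)(0.761)/((2.94×10²⁶)(1.602×10⁻¹⁹)(2.42×10⁻³)) ≈ 5.76×10⁻⁶ V.

V_H ≈ 5.76×10⁻⁶ V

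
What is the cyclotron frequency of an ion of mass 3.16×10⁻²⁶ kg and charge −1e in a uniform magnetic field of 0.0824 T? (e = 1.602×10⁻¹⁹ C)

f ≈ 6.65×10⁴ Hz

f = |q|B/(2πm).
f = (1.602×10⁻¹⁹)(0.0824)/(2π·3.16×10⁻²⁶) ≈ 6.65×10⁴ Hz.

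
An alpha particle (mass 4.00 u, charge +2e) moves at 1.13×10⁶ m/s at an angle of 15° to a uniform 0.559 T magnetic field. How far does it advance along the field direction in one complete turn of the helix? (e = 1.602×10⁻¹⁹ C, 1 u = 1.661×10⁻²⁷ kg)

v∥ = v cosθ = 1.13×10⁶·cos15° ≈ 1.091×10⁶ m/s.
T = 2πm/(|q|B) = 2π(6.644×10⁻²⁷)/((3.204×10⁻¹⁹)(0.559)) ≈ 2.331×10⁻⁷ s.
pitch = v∥ T = (1.091×10⁶)(2.331×10⁻⁷) ≈ 0.254 m.

p ≈ 0.254 m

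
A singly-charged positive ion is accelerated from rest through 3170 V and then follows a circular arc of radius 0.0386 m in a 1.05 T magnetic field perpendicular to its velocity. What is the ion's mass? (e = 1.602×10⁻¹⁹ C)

m ≈ 4.15×10⁻²⁶ kg

Combine |q|V = ½mv² and r = mv/(|q|B): eliminate v to get m = qB²r²/(2V).
m = (1.602×10⁻¹⁹)(1.05)²(0.0386)²/(2·3170) ≈ 4.15×10⁻²⁶ kg.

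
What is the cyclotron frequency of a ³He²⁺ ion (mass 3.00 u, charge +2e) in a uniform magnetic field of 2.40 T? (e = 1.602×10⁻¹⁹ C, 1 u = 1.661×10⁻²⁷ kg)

f ≈ 2.46×10⁷ Hz

f = |q|B/(2πm).
f = (3.204×10⁻¹⁹)(2.40)/(2π·4.983×10⁻²⁷) ≈ 2.46×10⁷ Hz.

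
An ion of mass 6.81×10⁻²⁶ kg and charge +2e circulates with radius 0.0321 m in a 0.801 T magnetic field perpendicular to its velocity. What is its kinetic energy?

KE ≈ 4.98×10⁻¹⁶ J

v = |q|Br/m, then KE = ½mv² = (qBr)²/(2m).
v = (3.204×10⁻¹⁹)(0.801)(0.0321)/6.81×10⁻²⁶ ≈ 1.210×10⁵ m/s.
KE = ½(6.81×10⁻²⁶)(1.210×10⁵)² ≈ 4.98×10⁻¹⁶ J.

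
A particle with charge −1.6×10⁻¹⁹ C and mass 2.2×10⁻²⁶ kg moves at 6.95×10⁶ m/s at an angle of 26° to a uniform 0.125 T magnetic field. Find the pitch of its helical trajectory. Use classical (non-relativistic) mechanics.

p ≈ 43.2 m

v∥ = v cosθ = 6.95×10⁶·cos26° ≈ 6.247×10⁶ m/s.
T = 2πm/(|q|B) = 2π(2.2×10⁻²⁶)/((1.6×10⁻¹⁹)(0.125)) ≈ 6.912×10⁻⁶ s.
pitch = v∥ T = (6.247×10⁶)(6.912×10⁻⁶) ≈ 43.2 m.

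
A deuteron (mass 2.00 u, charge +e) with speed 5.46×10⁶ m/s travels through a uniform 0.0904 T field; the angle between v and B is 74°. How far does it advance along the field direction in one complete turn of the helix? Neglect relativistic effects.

v∥ = v cosθ = 5.46×10⁶·cos74° ≈ 1.505×10⁶ m/s.
T = 2πm/(|q|B) = 2π(3.322×10⁻²⁷)/((1.602×10⁻¹⁹)(0.0904)) ≈ 1.441×10⁻⁶ s.
pitch = v∥ T = (1.505×10⁶)(1.441×10⁻⁶) ≈ 2.17 m.

p ≈ 2.17 m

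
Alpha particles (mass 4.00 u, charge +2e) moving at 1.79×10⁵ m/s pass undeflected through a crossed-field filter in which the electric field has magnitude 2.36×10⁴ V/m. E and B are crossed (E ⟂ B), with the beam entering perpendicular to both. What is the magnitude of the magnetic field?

Balance of forces in the selector: qE = qvB ⇒ B = E/v.
B = 2.36×10⁴/1.79×10⁵ = 0.132 T.

B = 0.132 T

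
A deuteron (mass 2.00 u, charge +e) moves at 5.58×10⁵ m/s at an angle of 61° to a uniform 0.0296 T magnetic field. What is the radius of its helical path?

r ≈ 0.342 m

v⊥ = v sinθ = 5.58×10⁵·sin61° ≈ 4.880×10⁵ m/s.
r = m v⊥/(|q|B) = (3.322×10⁻²⁷)(4.880×10⁵)/((1.602×10⁻¹⁹)(0.0296)) ≈ 0.342 m.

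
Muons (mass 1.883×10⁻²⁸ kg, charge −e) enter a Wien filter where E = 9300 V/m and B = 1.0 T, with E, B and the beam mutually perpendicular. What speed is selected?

v = 9300 m/s

Zero net Lorentz force requires |qE| = |q v×B|, i.e. E = vB.
v = E/B = 9300/1.0 = 9300 m/s.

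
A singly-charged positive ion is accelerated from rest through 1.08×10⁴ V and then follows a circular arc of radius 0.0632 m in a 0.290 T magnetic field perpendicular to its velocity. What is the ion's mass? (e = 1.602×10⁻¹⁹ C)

m ≈ 2.49×10⁻²⁷ kg

Combine |q|V = ½mv² and r = mv/(|q|B): eliminate v to get m = qB²r²/(2V).
m = (1.602×10⁻¹⁹)(0.290)²(0.0632)²/(2·1.08×10⁴) ≈ 2.49×10⁻²⁷ kg.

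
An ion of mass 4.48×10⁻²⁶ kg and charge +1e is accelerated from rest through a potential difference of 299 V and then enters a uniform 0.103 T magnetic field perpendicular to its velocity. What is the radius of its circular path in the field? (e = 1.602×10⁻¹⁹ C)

r ≈ 0.126 m

Acceleration: |q|V = ½mv² ⇒ v = √(2|q|V/m) = √(2·1.602×10⁻¹⁹·299/4.48×10⁻²⁶) ≈ 4.624×10⁴ m/s.
In the field: r = mv/(|q|B) = (4.48×10⁻²⁶)(4.624×10⁴)/((1.602×10⁻¹⁹)(0.103)) ≈ 0.126 m.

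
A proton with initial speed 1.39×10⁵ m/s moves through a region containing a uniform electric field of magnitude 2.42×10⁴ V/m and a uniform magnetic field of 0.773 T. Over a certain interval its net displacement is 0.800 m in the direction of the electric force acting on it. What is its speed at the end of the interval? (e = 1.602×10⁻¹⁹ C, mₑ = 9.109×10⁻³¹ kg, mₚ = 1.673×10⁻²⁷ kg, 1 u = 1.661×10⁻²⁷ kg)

v_f ≈ 1.93×10⁶ m/s

B does no work; ΔKE = |q|E d.
½mv_f² = ½mv₀² + |q|Ed = ½(1.673×10⁻²⁷)(1.39×10⁵)² + (1.602×10⁻¹⁹)(2.42×10⁴)(0.800) ≈ 1.616×10⁻¹⁷ J + 3.101×10⁻¹⁵ J ≈ 3.118×10⁻¹⁵ J.
v_f = √(2·3.118×10⁻¹⁵/1.673×10⁻²⁷) ≈ 1.93×10⁶ m/s.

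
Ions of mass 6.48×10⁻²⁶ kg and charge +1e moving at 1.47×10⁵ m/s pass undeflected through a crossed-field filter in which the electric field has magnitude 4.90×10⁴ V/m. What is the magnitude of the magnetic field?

B = 0.333 T

Balance of forces in the selector: qE = qvB ⇒ B = E/v.
B = 4.90×10⁴/1.47×10⁵ = 0.333 T.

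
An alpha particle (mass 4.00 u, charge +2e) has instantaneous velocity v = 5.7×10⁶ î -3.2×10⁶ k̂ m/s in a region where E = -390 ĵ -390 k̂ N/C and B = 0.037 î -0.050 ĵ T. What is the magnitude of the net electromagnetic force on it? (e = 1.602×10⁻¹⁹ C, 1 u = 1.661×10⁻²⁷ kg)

|F| ≈ 1.12×10⁻¹³ N

v×B = (-1.60×10⁵, -1.18×10⁵, -2.85×10⁵) N/C.
E + v×B = (-1.60×10⁵, -1.19×10⁵, -2.85×10⁵) N/C.
F = q(E + v×B) = (3.204×10⁻¹⁹ C)·(-1.60×10⁵, -1.19×10⁵, -2.85×10⁵) = (-5.13×10⁻¹⁴, -3.81×10⁻¹⁴, -9.14×10⁻¹⁴) N.
|F| = 1.12×10⁻¹³ N.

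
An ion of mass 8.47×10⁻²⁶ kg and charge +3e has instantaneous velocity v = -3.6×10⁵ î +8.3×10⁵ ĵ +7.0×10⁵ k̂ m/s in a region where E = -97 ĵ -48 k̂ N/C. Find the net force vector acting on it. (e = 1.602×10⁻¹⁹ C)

Only an electric field acts, so F = qE = (4.806×10⁻¹⁹ C)·(0, -97.0, -48.0) = (0, -4.66×10⁻¹⁷, -2.31×10⁻¹⁷) N.

F ≈ (0, -4.66×10⁻¹⁷, -2.31×10⁻¹⁷) N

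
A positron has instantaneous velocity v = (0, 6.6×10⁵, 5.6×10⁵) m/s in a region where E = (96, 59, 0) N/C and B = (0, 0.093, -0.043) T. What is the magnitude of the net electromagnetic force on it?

v×B = (-8.05×10⁴, 0, 0) N/C.
E + v×B = (-8.04×10⁴, 59.0, 0) N/C.
F = q(E + v×B) = (1.602×10⁻¹⁹ C)·(-8.04×10⁴, 59.0, 0) = (-1.29×10⁻¹⁴, 9.45×10⁻¹⁸, 0) N.
|F| = 1.29×10⁻¹⁴ N.

|F| ≈ 1.29×10⁻¹⁴ N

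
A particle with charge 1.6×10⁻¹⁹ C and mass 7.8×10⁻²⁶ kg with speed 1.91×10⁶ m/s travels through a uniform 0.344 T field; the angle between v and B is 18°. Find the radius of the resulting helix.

v⊥ = v sinθ = 1.91×10⁶·sin18° ≈ 5.902×10⁵ m/s.
r = m v⊥/(|q|B) = (7.8×10⁻²⁶)(5.902×10⁵)/((1.6×10⁻¹⁹)(0.344)) ≈ 0.836 m.

r ≈ 0.836 m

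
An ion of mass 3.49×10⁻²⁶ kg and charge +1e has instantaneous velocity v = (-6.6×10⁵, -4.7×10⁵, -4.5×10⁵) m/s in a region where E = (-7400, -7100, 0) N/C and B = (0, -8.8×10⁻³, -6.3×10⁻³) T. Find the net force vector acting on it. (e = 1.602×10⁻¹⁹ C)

F ≈ (-1.35×10⁻¹⁵, -1.80×10⁻¹⁵, 9.30×10⁻¹⁶) N

v×B = (-999, -4160, 5810) N/C.
E + v×B = (-8400, -1.13×10⁴, 5810) N/C.
F = q(E + v×B) = (1.602×10⁻¹⁹ C)·(-8400, -1.13×10⁴, 5810) = (-1.35×10⁻¹⁵, -1.80×10⁻¹⁵, 9.30×10⁻¹⁶) N.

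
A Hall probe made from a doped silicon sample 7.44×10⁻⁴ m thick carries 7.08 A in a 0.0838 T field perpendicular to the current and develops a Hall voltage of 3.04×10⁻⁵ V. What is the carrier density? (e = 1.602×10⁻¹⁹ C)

From V_H = IB/(n e t), n = IB/(V_H e t).
n = (7.08)(0.0838)/((3.04×10⁻⁵)(1.602×10⁻¹⁹)(7.44×10⁻⁴)) ≈ 1.64×10²⁶ m⁻³.

n ≈ 1.64×10²⁶ m⁻³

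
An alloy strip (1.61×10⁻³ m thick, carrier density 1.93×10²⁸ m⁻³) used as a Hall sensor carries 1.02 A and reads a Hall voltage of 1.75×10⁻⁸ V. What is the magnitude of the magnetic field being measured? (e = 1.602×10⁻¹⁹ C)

B ≈ 0.0854 T

From V_H = IB/(n e t), B = V_H n e t / I.
B = (1.75×10⁻⁸)(1.93×10²⁸)(1.602×10⁻¹⁹)(1.61×10⁻³)/1.02 ≈ 0.0854 T.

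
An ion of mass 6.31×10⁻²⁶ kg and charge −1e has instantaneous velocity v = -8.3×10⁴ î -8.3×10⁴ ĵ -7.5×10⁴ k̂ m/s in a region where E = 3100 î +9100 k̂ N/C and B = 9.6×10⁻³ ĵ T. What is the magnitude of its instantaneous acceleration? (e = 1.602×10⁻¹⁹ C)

|a| ≈ 2.32×10¹⁰ m/s²

v×B = (720, 0, -797) N/C.
E + v×B = (3820, 0, 8300) N/C.
F = q(E + v×B) = (−1.602×10⁻¹⁹ C)·(3820, 0, 8300) = (-6.12×10⁻¹⁶, 0, -1.33×10⁻¹⁵) N.
|a| = |F|/m = 1.464×10⁻¹⁵/6.31×10⁻²⁶ ≈ 2.32×10¹⁰ m/s².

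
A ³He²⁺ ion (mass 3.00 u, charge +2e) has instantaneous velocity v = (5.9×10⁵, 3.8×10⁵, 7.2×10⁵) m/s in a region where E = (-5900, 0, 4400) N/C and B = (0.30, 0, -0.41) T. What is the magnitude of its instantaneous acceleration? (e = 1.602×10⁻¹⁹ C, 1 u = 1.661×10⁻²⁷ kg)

v×B = (-1.56×10⁵, 4.58×10⁵, -1.14×10⁵) N/C.
E + v×B = (-1.62×10⁵, 4.58×10⁵, -1.10×10⁵) N/C.
F = q(E + v×B) = (3.204×10⁻¹⁹ C)·(-1.62×10⁵, 4.58×10⁵, -1.10×10⁵) = (-5.18×10⁻¹⁴, 1.47×10⁻¹³, -3.51×10⁻¹⁴) N.
|a| = |F|/m = 1.595×10⁻¹³/4.983×10⁻²⁷ ≈ 3.20×10¹³ m/s².

|a| ≈ 3.20×10¹³ m/s²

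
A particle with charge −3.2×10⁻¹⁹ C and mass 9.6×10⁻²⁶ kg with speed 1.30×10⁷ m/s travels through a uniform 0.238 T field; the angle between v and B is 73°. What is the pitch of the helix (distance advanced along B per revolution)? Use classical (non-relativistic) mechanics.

v∥ = v cosθ = 1.30×10⁷·cos73° ≈ 3.801×10⁶ m/s.
T = 2πm/(|q|B) = 2π(9.6×10⁻²⁶)/((3.2×10⁻¹⁹)(0.238)) ≈ 7.920×10⁻⁶ s.
pitch = v∥ T = (3.801×10⁶)(7.920×10⁻⁶) ≈ 30.1 m.

p ≈ 30.1 m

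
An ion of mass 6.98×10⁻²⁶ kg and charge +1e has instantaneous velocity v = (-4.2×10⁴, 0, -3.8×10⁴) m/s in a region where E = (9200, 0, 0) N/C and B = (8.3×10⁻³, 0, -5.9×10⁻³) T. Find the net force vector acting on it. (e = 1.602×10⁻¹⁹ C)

F ≈ (1.47×10⁻¹⁵, -9.02×10⁻¹⁷, 0) N

v×B = (0, -563, 0) N/C.
E + v×B = (9200, -563, 0) N/C.
F = q(E + v×B) = (1.602×10⁻¹⁹ C)·(9200, -563, 0) = (1.47×10⁻¹⁵, -9.02×10⁻¹⁷, 0) N.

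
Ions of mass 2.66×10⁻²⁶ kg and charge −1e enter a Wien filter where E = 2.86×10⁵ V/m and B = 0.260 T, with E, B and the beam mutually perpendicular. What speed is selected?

v = 1.10×10⁶ m/s

For undeflected motion the electric and magnetic forces balance: qE = qvB.
v = E/B = 2.86×10⁵/0.260 = 1.10×10⁶ m/s.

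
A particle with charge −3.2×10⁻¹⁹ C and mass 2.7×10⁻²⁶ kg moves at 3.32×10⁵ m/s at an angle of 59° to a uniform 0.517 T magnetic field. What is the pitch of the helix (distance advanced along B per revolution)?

v∥ = v cosθ = 3.32×10⁵·cos59° ≈ 1.710×10⁵ m/s.
T = 2πm/(|q|B) = 2π(2.7×10⁻²⁶)/((3.2×10⁻¹⁹)(0.517)) ≈ 1.025×10⁻⁶ s.
pitch = v∥ T = (1.710×10⁵)(1.025×10⁻⁶) ≈ 0.175 m.

p ≈ 0.175 m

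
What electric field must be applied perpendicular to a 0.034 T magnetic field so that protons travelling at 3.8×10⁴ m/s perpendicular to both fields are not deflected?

For straight-line motion qE = qvB, so E = vB.
E = 3.8×10⁴ × 0.034 = 1300 V/m.

E = 1300 V/m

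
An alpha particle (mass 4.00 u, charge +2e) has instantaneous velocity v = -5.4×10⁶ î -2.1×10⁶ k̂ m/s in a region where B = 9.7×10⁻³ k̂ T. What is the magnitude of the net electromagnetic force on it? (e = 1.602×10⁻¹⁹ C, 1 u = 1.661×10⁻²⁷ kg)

|F| ≈ 1.68×10⁻¹⁴ N

v×B = (0, 5.24×10⁴, 0) N/C.
F = q v×B = (3.204×10⁻¹⁹ C)·(0, 5.24×10⁴, 0) = (0, 1.68×10⁻¹⁴, 0) N.
|F| = 1.68×10⁻¹⁴ N.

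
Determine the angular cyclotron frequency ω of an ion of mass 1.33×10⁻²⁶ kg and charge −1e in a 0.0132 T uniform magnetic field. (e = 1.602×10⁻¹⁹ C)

ω ≈ 1.59×10⁵ rad/s

ω = |q|B/m.
ω = (1.602×10⁻¹⁹)(0.0132)/1.33×10⁻²⁶ ≈ 1.59×10⁵ rad/s.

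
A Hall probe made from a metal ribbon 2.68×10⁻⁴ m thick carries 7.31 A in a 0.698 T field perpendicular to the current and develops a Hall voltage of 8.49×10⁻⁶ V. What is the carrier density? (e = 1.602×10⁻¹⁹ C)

n ≈ 1.40×10²⁸ m⁻³

From V_H = IB/(n e t), n = IB/(V_H e t).
n = (7.31)(0.698)/((8.49×10⁻⁶)(1.602×10⁻¹⁹)(2.68×10⁻⁴)) ≈ 1.40×10²⁸ m⁻³.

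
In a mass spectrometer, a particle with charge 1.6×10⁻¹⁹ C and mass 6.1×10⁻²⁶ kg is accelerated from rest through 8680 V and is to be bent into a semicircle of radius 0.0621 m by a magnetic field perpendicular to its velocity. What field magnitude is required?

B ≈ 1.31 T

v = √(2|q|V/m) = √(2·1.6×10⁻¹⁹·8680/6.1×10⁻²⁶) ≈ 2.134×10⁵ m/s.
B = mv/(|q|r) = (6.1×10⁻²⁶)(2.134×10⁵)/((1.6×10⁻¹⁹)(0.0621)) ≈ 1.31 T.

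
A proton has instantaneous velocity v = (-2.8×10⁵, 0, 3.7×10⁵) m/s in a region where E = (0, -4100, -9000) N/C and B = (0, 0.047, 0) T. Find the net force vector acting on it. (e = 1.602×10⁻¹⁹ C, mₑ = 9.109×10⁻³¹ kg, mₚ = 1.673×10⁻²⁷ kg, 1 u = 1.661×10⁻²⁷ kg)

v×B = (-1.74×10⁴, 0, -1.32×10⁴) N/C.
E + v×B = (-1.74×10⁴, -4100, -2.22×10⁴) N/C.
F = q(E + v×B) = (1.602×10⁻¹⁹ C)·(-1.74×10⁴, -4100, -2.22×10⁴) = (-2.79×10⁻¹⁵, -6.57×10⁻¹⁶, -3.55×10⁻¹⁵) N.

F ≈ (-2.79×10⁻¹⁵, -6.57×10⁻¹⁶, -3.55×10⁻¹⁵) N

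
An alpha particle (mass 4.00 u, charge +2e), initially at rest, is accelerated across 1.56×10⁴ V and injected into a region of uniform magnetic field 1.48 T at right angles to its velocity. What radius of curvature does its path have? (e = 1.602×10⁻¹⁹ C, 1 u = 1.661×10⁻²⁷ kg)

Acceleration: |q|V = ½mv² ⇒ v = √(2|q|V/m) = √(2·3.204×10⁻¹⁹·1.56×10⁴/6.644×10⁻²⁷) ≈ 1.227×10⁶ m/s.
In the field: r = mv/(|q|B) = (6.644×10⁻²⁷)(1.227×10⁶)/((3.204×10⁻¹⁹)(1.48)) ≈ 0.0172 m.

r ≈ 0.0172 m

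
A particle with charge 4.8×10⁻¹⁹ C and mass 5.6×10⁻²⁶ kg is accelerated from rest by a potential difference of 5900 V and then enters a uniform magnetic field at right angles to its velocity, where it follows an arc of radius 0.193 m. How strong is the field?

v = √(2|q|V/m) = √(2·4.8×10⁻¹⁹·5900/5.6×10⁻²⁶) ≈ 3.180×10⁵ m/s.
B = mv/(|q|r) = (5.6×10⁻²⁶)(3.180×10⁵)/((4.8×10⁻¹⁹)(0.193)) ≈ 0.192 T.

B ≈ 0.192 T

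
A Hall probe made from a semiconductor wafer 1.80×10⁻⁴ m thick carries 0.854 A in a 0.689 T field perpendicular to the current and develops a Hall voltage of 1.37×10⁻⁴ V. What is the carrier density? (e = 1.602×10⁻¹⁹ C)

n ≈ 1.49×10²⁶ m⁻³

From V_H = IB/(n e t), n = IB/(V_H e t).
n = (0.854)(0.689)/((1.37×10⁻⁴)(1.602×10⁻¹⁹)(1.80×10⁻⁴)) ≈ 1.49×10²⁶ m⁻³.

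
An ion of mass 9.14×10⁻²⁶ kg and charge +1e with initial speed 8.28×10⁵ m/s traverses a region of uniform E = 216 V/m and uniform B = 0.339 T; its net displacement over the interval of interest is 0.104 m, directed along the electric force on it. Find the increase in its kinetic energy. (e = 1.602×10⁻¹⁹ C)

ΔKE ≈ 3.60×10⁻¹⁸ J

The magnetic force is always ⟂ v and does no work; only the electric force changes KE.
ΔKE = F_E · d = |q|E d = (1.602×10⁻¹⁹)(216)(0.104) ≈ 3.60×10⁻¹⁸ J.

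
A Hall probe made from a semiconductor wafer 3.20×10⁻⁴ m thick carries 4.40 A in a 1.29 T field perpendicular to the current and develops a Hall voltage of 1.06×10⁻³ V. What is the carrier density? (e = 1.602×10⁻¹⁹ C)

From V_H = IB/(n e t), n = IB/(V_H e t).
n = (4.40)(1.29)/((1.06×10⁻³)(1.602×10⁻¹⁹)(3.20×10⁻⁴)) ≈ 1.04×10²⁶ m⁻³.

n ≈ 1.04×10²⁶ m⁻³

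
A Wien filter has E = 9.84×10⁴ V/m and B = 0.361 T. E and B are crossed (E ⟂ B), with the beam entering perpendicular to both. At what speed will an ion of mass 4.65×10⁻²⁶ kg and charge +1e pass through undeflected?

v = 2.73×10⁵ m/s

For undeflected motion the electric and magnetic forces balance: qE = qvB.
v = E/B = 9.84×10⁴/0.361 = 2.73×10⁵ m/s.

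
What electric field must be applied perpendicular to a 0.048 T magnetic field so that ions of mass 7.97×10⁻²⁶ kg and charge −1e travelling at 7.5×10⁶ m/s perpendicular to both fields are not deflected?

E = 3.6×10⁵ V/m

For straight-line motion qE = qvB, so E = vB.
E = 7.5×10⁶ × 0.048 = 3.6×10⁵ V/m.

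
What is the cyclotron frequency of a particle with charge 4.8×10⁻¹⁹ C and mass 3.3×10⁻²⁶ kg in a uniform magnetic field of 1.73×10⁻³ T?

f ≈ 4000 Hz

f = |q|B/(2πm).
f = (4.8×10⁻¹⁹)(1.73×10⁻³)/(2π·3.3×10⁻²⁶) ≈ 4000 Hz.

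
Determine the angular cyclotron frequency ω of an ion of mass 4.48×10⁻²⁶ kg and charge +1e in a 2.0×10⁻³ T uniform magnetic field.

ω = |q|B/m.
ω = (1.602×10⁻¹⁹)(2.0×10⁻³)/4.48×10⁻²⁶ ≈ 7200 rad/s.

ω ≈ 7200 rad/s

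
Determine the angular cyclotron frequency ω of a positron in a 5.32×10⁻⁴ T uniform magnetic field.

ω ≈ 9.36×10⁷ rad/s

ω = |q|B/m.
ω = (1.602×10⁻¹⁹)(5.32×10⁻⁴)/9.109×10⁻³¹ ≈ 9.36×10⁷ rad/s.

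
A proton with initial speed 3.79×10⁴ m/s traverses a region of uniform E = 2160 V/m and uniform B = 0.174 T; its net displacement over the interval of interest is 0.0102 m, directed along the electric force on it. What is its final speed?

B does no work; ΔKE = |q|E d.
½mv_f² = ½mv₀² + |q|Ed = ½(1.673×10⁻²⁷)(3.79×10⁴)² + (1.602×10⁻¹⁹)(2160)(0.0102) ≈ 1.202×10⁻¹⁸ J + 3.530×10⁻¹⁸ J ≈ 4.731×10⁻¹⁸ J.
v_f = √(2·4.731×10⁻¹⁸/1.673×10⁻²⁷) ≈ 7.52×10⁴ m/s.

v_f ≈ 7.52×10⁴ m/s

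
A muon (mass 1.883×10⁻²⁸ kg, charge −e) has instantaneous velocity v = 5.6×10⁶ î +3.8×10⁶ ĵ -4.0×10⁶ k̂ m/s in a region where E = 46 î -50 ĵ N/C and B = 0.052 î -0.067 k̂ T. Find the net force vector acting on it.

F ≈ (4.08×10⁻¹⁴, -2.68×10⁻¹⁴, 3.17×10⁻¹⁴) N

v×B = (-2.55×10⁵, 1.67×10⁵, -1.98×10⁵) N/C.
E + v×B = (-2.55×10⁵, 1.67×10⁵, -1.98×10⁵) N/C.
F = q(E + v×B) = (−1.602×10⁻¹⁹ C)·(-2.55×10⁵, 1.67×10⁵, -1.98×10⁵) = (4.08×10⁻¹⁴, -2.68×10⁻¹⁴, 3.17×10⁻¹⁴) N.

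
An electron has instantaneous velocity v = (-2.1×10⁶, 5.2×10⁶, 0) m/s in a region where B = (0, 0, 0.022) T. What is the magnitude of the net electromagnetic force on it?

|F| ≈ 1.98×10⁻¹⁴ N

v×B = (1.14×10⁵, 4.62×10⁴, 0) N/C.
F = q v×B = (−1.602×10⁻¹⁹ C)·(1.14×10⁵, 4.62×10⁴, 0) = (-1.83×10⁻¹⁴, -7.40×10⁻¹⁵, 0) N.
|F| = 1.98×10⁻¹⁴ N.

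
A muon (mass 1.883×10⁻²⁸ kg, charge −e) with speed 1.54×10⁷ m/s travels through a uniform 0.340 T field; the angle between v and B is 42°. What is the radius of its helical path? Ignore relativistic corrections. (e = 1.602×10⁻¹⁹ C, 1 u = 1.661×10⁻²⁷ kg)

v⊥ = v sinθ = 1.54×10⁷·sin42° ≈ 1.030×10⁷ m/s.
r = m v⊥/(|q|B) = (1.883×10⁻²⁸)(1.030×10⁷)/((1.602×10⁻¹⁹)(0.340)) ≈ 0.0356 m.

r ≈ 0.0356 m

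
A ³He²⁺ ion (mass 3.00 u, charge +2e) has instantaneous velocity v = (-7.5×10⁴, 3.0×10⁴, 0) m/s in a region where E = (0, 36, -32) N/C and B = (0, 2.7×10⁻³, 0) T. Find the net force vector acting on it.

F ≈ (0, 1.15×10⁻¹⁷, -7.51×10⁻¹⁷) N

v×B = (0, 0, -202) N/C.
E + v×B = (0, 36.0, -234) N/C.
F = q(E + v×B) = (3.204×10⁻¹⁹ C)·(0, 36.0, -234) = (0, 1.15×10⁻¹⁷, -7.51×10⁻¹⁷) N.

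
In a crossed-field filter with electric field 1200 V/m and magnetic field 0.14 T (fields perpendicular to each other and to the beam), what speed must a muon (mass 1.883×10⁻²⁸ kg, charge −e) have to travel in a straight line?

v = 8600 m/s

Zero net Lorentz force requires |qE| = |q v×B|, i.e. E = vB.
v = E/B = 1200/0.14 = 8600 m/s.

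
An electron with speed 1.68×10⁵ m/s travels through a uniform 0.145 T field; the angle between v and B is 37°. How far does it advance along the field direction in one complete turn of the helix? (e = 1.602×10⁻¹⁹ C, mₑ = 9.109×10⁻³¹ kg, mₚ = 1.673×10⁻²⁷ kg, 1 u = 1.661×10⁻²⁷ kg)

p ≈ 3.31×10⁻⁵ m

v∥ = v cosθ = 1.68×10⁵·cos37° ≈ 1.342×10⁵ m/s.
T = 2πm/(|q|B) = 2π(9.109×10⁻³¹)/((1.602×10⁻¹⁹)(0.145)) ≈ 2.464×10⁻¹⁰ s.
pitch = v∥ T = (1.342×10⁵)(2.464×10⁻¹⁰) ≈ 3.31×10⁻⁵ m.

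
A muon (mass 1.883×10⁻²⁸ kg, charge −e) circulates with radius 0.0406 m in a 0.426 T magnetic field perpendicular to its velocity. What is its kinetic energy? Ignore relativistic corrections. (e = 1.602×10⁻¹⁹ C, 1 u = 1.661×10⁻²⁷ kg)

v = |q|Br/m, then KE = ½mv² = (qBr)²/(2m).
v = (1.602×10⁻¹⁹)(0.426)(0.0406)/1.883×10⁻²⁸ ≈ 1.471×10⁷ m/s.
KE = ½(1.883×10⁻²⁸)(1.471×10⁷)² ≈ 2.04×10⁻¹⁴ J = 1.27×10⁵ eV.

KE ≈ 1.27×10⁵ eV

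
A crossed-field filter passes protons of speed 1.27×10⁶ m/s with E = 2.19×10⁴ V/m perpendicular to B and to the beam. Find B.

B = 0.0172 T

Balance of forces in the selector: qE = qvB ⇒ B = E/v.
B = 2.19×10⁴/1.27×10⁶ = 0.0172 T.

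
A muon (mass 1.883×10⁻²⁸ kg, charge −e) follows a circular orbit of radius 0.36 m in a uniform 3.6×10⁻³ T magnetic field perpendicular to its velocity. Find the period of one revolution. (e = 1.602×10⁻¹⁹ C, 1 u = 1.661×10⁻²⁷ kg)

The cyclotron period depends only on m, q, B: T = 2πm/(|q|B).
T = 2π(1.883×10⁻²⁸)/((1.602×10⁻¹⁹)(3.6×10⁻³)) ≈ 2.1×10⁻⁶ s.

T ≈ 2.1×10⁻⁶ s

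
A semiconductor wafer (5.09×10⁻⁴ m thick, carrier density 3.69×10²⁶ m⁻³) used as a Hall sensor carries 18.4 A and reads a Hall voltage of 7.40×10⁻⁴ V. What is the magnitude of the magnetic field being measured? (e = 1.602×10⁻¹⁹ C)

From V_H = IB/(n e t), B = V_H n e t / I.
B = (7.40×10⁻⁴)(3.69×10²⁶)(1.602×10⁻¹⁹)(5.09×10⁻⁴)/18.4 ≈ 1.21 T.

B ≈ 1.21 T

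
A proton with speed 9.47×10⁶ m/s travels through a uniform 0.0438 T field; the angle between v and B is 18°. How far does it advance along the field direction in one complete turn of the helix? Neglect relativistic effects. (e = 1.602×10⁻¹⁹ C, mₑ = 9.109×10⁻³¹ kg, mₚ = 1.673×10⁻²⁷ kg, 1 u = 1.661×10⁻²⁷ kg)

p ≈ 13.5 m

v∥ = v cosθ = 9.47×10⁶·cos18° ≈ 9.007×10⁶ m/s.
T = 2πm/(|q|B) = 2π(1.673×10⁻²⁷)/((1.602×10⁻¹⁹)(0.0438)) ≈ 1.498×10⁻⁶ s.
pitch = v∥ T = (9.007×10⁶)(1.498×10⁻⁶) ≈ 13.5 m.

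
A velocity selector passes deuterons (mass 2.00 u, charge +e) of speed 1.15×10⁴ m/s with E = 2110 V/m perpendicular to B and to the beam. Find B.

B = 0.183 T

Balance of forces in the selector: qE = qvB ⇒ B = E/v.
B = 2110/1.15×10⁴ = 0.183 T.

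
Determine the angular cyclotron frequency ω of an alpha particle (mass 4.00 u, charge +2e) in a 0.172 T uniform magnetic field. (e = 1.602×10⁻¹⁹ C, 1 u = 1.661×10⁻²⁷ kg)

ω = |q|B/m.
ω = (3.204×10⁻¹⁹)(0.172)/6.644×10⁻²⁷ ≈ 8.29×10⁶ rad/s.

ω ≈ 8.29×10⁶ rad/s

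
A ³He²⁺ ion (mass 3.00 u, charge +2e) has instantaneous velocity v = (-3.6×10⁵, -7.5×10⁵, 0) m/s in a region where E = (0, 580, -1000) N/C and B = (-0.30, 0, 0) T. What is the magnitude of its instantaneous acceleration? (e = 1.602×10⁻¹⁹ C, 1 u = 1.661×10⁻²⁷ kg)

v×B = (0, 0, -2.25×10⁵) N/C.
E + v×B = (0, 580, -2.26×10⁵) N/C.
F = q(E + v×B) = (3.204×10⁻¹⁹ C)·(0, 580, -2.26×10⁵) = (0, 1.86×10⁻¹⁶, -7.24×10⁻¹⁴) N.
|a| = |F|/m = 7.241×10⁻¹⁴/4.983×10⁻²⁷ ≈ 1.45×10¹³ m/s².

|a| ≈ 1.45×10¹³ m/s²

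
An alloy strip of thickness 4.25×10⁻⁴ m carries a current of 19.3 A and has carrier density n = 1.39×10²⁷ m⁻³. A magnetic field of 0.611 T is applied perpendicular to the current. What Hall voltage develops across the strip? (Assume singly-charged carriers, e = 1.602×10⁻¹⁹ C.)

V_H = IB/(n e t).
V_H = (19.3)(0.611)/((1.39×10²⁷)(1.602×10⁻¹⁹)(4.25×10⁻⁴)) ≈ 1.25×10⁻⁴ V.

V_H ≈ 1.25×10⁻⁴ V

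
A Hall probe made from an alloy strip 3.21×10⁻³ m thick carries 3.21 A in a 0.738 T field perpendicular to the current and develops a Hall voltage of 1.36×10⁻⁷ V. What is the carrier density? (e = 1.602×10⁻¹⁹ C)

n ≈ 3.39×10²⁸ m⁻³

From V_H = IB/(n e t), n = IB/(V_H e t).
n = (3.21)(0.738)/((1.36×10⁻⁷)(1.602×10⁻¹⁹)(3.21×10⁻³)) ≈ 3.39×10²⁸ m⁻³.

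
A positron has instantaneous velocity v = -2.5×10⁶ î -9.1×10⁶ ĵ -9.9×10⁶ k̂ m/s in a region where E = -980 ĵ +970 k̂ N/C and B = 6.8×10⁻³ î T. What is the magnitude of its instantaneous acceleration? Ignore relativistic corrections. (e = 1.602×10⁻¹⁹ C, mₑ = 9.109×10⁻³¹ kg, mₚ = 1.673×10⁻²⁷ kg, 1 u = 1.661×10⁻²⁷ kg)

v×B = (0, -6.73×10⁴, 6.19×10⁴) N/C.
E + v×B = (0, -6.83×10⁴, 6.28×10⁴) N/C.
F = q(E + v×B) = (1.602×10⁻¹⁹ C)·(0, -6.83×10⁴, 6.28×10⁴) = (0, -1.09×10⁻¹⁴, 1.01×10⁻¹⁴) N.
|a| = |F|/m = 1.487×10⁻¹⁴/9.109×10⁻³¹ ≈ 1.63×10¹⁶ m/s².

|a| ≈ 1.63×10¹⁶ m/s²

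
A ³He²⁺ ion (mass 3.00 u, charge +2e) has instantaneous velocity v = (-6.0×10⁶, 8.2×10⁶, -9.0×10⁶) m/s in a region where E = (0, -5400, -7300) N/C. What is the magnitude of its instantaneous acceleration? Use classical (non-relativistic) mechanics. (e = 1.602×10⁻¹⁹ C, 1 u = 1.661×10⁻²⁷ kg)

Only an electric field acts, so F = qE = (3.204×10⁻¹⁹ C)·(0, -5400, -7300) = (0, -1.73×10⁻¹⁵, -2.34×10⁻¹⁵) N.
|a| = |F|/m = 2.909×10⁻¹⁵/4.983×10⁻²⁷ ≈ 5.84×10¹¹ m/s².

|a| ≈ 5.84×10¹¹ m/s²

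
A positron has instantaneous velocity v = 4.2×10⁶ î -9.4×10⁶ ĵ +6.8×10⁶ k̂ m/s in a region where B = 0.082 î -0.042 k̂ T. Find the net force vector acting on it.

v×B = (3.95×10⁵, 7.34×10⁵, 7.71×10⁵) N/C.
F = q v×B = (1.602×10⁻¹⁹ C)·(3.95×10⁵, 7.34×10⁵, 7.71×10⁵) = (6.32×10⁻¹⁴, 1.18×10⁻¹³, 1.23×10⁻¹³) N.

F ≈ (6.32×10⁻¹⁴, 1.18×10⁻¹³, 1.23×10⁻¹³) N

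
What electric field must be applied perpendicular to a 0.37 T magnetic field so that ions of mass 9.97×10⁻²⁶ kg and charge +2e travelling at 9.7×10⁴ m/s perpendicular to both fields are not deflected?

E = 3.6×10⁴ V/m

For straight-line motion qE = qvB, so E = vB.
E = 9.7×10⁴ × 0.37 = 3.6×10⁴ V/m.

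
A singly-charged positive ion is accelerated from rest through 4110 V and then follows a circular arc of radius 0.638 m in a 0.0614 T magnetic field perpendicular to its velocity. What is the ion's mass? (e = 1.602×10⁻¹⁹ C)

m ≈ 2.99×10⁻²⁶ kg

Combine |q|V = ½mv² and r = mv/(|q|B): eliminate v to get m = qB²r²/(2V).
m = (1.602×10⁻¹⁹)(0.0614)²(0.638)²/(2·4110) ≈ 2.99×10⁻²⁶ kg.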